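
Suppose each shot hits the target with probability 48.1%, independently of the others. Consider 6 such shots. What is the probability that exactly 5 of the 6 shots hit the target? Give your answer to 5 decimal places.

0.08018

X ~ Binomial(n=6, p=0.481).
P(X=5) = C(6,5) · p^5 · (1−p)^1
= 6 · 0.025747 · 0.519 = 0.0801759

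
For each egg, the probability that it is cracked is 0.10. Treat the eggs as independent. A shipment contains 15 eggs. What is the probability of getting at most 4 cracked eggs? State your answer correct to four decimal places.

0.9873

X ~ Binomial(15, 0.10); P(X ≤ 4) = Σ C(15,k) p^k (1−p)^(15−k) over k:
  k=0: C(15,0)·0.10^0·0.90^15 = 0.205891
  k=1: C(15,1)·0.10^1·0.90^14 = 0.343152
  k=2: C(15,2)·0.10^2·0.90^13 = 0.266896
  k=3: C(15,3)·0.10^3·0.90^12 = 0.128505
  k=4: C(15,4)·0.10^4·0.90^11 = 0.042835
Total = 0.987280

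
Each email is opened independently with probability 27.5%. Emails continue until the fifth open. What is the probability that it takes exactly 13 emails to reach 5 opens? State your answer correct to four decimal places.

0.0594

Y = trial on which the fifth success occurs; negative binomial, r=5, p=0.275.
P(Y=13) = C(12,4) · p^5 · (1−p)^8
= 495 · 0.0015728 · 0.076332 = 0.059425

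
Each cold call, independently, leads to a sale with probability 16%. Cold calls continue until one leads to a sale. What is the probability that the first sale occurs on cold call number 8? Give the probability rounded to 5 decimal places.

Geometric (trials to first success), p = 0.16.
P(Y = 8) = (1−p)^7 · p = 0.29509 · 0.16 = 0.0472145

0.04721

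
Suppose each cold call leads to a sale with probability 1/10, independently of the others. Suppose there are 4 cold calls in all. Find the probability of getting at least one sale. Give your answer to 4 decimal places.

P(at least one) = 1 − P(none) = 1 − (1 − 0.10)^4
= 1 − 0.656100 = 0.343900

0.3439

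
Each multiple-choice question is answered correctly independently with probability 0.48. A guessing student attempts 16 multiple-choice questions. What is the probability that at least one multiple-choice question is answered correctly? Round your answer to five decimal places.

0.99997

P(at least one) = 1 − P(none) = 1 − (1 − 0.48)^16
= 1 − 0.0000286 = 0.9999714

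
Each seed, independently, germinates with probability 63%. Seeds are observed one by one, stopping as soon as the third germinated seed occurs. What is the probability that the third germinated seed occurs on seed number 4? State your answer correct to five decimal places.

0.27755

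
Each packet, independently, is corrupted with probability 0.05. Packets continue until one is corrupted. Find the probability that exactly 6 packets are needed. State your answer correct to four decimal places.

0.0387

Geometric (trials to first success), p = 0.05.
P(Y = 6) = (1−p)^5 · p = 0.77378 · 0.05 = 0.038689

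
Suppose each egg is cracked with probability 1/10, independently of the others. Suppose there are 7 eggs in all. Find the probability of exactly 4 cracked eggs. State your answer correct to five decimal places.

0.00255

X ~ Binomial(n=7, p=0.10).
P(X=4) = C(7,4) · p^4 · (1−p)^3
= 35 · 0.0001 · 0.729 = 0.0025515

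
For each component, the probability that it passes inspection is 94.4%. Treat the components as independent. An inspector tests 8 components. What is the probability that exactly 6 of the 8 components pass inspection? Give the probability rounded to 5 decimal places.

X ~ Binomial(n=8, p=0.944).
P(X=6) = C(8,6) · p^6 · (1−p)^2
= 28 · 0.70767 · 0.003136 = 0.0621393

0.06214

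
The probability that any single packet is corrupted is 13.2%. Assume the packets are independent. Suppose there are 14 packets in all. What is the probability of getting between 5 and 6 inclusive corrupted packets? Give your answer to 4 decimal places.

X ~ Binomial(14, 0.132); P(5 ≤ X ≤ 6) = Σ C(14,k) p^k (1−p)^(14−k) over k:
  k=5: C(14,5)·0.132^5·0.868^9 = 0.022439
  k=6: C(14,6)·0.132^6·0.868^8 = 0.005119
Total = 0.027558

0.0276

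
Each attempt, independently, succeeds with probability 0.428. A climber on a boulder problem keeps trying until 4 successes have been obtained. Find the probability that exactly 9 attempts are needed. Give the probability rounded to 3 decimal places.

0.115

Y = trial on which the fourth success occurs; negative binomial, r=4, p=0.428.
P(Y=9) = C(8,3) · p^4 · (1−p)^5
= 56 · 0.033556 · 0.061232 = 0.11507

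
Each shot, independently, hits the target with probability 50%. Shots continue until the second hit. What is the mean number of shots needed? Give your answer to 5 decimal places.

Y = total shots until the second success; negative binomial with r=2, p=0.50.
E[Y] = r / p = 2 / 0.50 = 4.0000000

4.00000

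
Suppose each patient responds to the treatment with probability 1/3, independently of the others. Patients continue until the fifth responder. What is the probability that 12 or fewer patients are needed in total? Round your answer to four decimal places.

0.3685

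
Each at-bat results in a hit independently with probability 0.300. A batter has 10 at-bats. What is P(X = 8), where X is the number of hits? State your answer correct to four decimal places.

X ~ Binomial(n=10, p=0.30).
P(X=8) = C(10,8) · p^8 · (1−p)^2
= 45 · 6.561e-05 · 0.49 = 0.001447

0.0014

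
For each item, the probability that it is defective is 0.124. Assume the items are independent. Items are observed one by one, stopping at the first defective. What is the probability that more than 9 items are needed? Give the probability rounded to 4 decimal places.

0.3038

Y = number of items to the first success; geometric, p = 0.124.
P(Y > 9) = P(first 9 all fail) = (1−p)^9 = 0.303764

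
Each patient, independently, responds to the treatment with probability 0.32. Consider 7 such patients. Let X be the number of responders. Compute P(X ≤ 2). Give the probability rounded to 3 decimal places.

0.601

X ~ Binomial(7, 0.32); P(X ≤ 2) = Σ C(7,k) p^k (1−p)^(7−k) over k:
  k=0: C(7,0)·0.32^0·0.68^7 = 0.06723
  k=1: C(7,1)·0.32^1·0.68^6 = 0.22146
  k=2: C(7,2)·0.32^2·0.68^5 = 0.31265
Total = 0.60135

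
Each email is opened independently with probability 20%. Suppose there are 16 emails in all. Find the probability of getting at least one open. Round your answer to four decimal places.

0.9719

P(at least one) = 1 − P(none) = 1 − (1 − 0.20)^16
= 1 − 0.028147 = 0.971853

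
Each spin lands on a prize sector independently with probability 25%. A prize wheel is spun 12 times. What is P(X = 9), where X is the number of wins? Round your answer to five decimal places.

X ~ Binomial(n=12, p=0.25).
P(X=9) = C(12,9) · p^9 · (1−p)^3
= 220 · 3.8147e-06 · 0.42188 = 0.0003541

0.00035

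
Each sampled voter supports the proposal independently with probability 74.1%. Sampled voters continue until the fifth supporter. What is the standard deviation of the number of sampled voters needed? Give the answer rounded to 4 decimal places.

Y = total sampled voters until the fifth success; negative binomial with r=5, p=0.741.
SD(Y) = √[r(1−p)/p²] = √(2.358486) = 1.535736

1.5357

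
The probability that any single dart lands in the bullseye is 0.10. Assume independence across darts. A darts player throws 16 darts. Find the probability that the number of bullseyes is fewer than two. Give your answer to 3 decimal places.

X ~ Binomial(16, 0.10); P(X ≤ 1) = Σ C(16,k) p^k (1−p)^(16−k) over k:
  k=0: C(16,0)·0.10^0·0.90^16 = 0.18530
  k=1: C(16,1)·0.10^1·0.90^15 = 0.32943
Total = 0.51473

0.515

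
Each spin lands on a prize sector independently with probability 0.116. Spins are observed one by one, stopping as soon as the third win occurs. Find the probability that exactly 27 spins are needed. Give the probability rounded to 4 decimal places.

0.0263

Y = trial on which the third success occurs; negative binomial, r=3, p=0.116.
P(Y=27) = C(26,2) · p^3 · (1−p)^24
= 325 · 0.0015609 · 0.051863 = 0.026309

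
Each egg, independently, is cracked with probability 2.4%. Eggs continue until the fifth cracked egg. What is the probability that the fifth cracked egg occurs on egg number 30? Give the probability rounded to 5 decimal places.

Y = trial on which the fifth success occurs; negative binomial, r=5, p=0.024.
P(Y=30) = C(29,4) · p^5 · (1−p)^25
= 23751 · 7.9626e-09 · 0.54481 = 0.0001030

0.00010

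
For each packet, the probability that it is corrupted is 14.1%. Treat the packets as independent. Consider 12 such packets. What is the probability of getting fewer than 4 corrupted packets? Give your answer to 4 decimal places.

0.9234

X ~ Binomial(12, 0.141); P(X ≤ 3) = Σ C(12,k) p^k (1−p)^(12−k) over k:
  k=0: C(12,0)·0.141^0·0.859^12 = 0.161405
  k=1: C(12,1)·0.141^1·0.859^11 = 0.317925
  k=2: C(12,2)·0.141^2·0.859^10 = 0.287021
  k=3: C(12,3)·0.141^3·0.859^9 = 0.157043
Total = 0.923395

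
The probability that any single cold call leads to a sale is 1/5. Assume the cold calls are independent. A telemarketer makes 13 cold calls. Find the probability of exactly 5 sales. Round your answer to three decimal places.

X ~ Binomial(n=13, p=0.20).
P(X=5) = C(13,5) · p^5 · (1−p)^8
= 1287 · 0.00032 · 0.16777 = 0.06910

0.069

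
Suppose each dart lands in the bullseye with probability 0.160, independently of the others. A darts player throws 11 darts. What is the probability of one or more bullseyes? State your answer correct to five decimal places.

0.85308

P(at least one) = 1 − P(none) = 1 − (1 − 0.16)^11
= 1 − 0.1469170 = 0.8530830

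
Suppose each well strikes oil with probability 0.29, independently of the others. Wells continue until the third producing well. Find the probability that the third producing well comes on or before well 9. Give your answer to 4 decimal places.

Finishing within 9 wells ⇔ at least 3 successes in the first 9. With X ~ Binomial(9, 0.29), P(Y ≤ 9) = 1 − P(X ≤ 2).
  k=0: C(9,0)·0.29^0·0.71^9 = 0.045849
  k=1: C(9,1)·0.29^1·0.71^8 = 0.168542
  k=2: C(9,2)·0.29^2·0.71^7 = 0.275364
1 − 0.489754 = 0.510246

0.5102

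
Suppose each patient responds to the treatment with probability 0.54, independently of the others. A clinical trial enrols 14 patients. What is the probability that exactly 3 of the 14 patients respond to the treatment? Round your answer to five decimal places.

0.01118

X ~ Binomial(n=14, p=0.54).
P(X=3) = C(14,3) · p^3 · (1−p)^11
= 364 · 0.15746 · 0.00019514 = 0.0111846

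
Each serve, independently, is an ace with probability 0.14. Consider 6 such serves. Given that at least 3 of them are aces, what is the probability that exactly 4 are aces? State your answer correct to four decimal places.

X ~ Binomial(6, 0.14). Want P(X=4 | X≥3) = P(X=4) / P(X≥3).
P(X=4) = C(6,4)·0.14^4·0.86^2 = 0.004262
P(X≥3) = 1 − 0.404567 − 0.395159 − 0.160820 = 0.039454
Ratio = 0.004262 / 0.039454 = 0.108022

0.1080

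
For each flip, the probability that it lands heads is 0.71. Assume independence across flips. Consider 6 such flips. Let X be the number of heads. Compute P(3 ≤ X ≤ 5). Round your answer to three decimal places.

0.809

X ~ Binomial(6, 0.71); P(3 ≤ X ≤ 5) = Σ C(6,k) p^k (1−p)^(6−k) over k:
  k=3: C(6,3)·0.71^3·0.29^3 = 0.17458
  k=4: C(6,4)·0.71^4·0.29^2 = 0.32057
  k=5: C(6,5)·0.71^5·0.29^1 = 0.31394
Total = 0.80909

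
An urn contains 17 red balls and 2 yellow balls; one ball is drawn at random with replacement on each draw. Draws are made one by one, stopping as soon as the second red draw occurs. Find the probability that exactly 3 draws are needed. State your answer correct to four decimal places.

0.1685

Y = trial on which the second success occurs; negative binomial, r=2, p=0.894737.
P(Y=3) = C(2,1) · p^2 · (1−p)^1
= 2 · 0.80055 · 0.10526 = 0.168538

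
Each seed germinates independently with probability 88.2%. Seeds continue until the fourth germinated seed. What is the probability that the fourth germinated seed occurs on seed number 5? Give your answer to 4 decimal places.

0.2856

Y = trial on which the fourth success occurs; negative binomial, r=4, p=0.882.
P(Y=5) = C(4,3) · p^4 · (1−p)^1
= 4 · 0.60517 · 0.118 = 0.285638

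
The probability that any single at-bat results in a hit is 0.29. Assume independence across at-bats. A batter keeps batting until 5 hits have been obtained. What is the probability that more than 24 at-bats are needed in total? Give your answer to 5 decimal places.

0.13209

Needing more than 24 at-bats ⇔ fewer than 5 successes in the first 24. With X ~ Binomial(24, 0.29), P(Y > 24) = P(X ≤ 4).
  k=0: C(24,0)·0.29^0·0.71^24 = 0.0002693
  k=1: C(24,1)·0.29^1·0.71^23 = 0.0026397
  k=2: C(24,2)·0.29^2·0.71^22 = 0.0123991
  k=3: C(24,3)·0.29^3·0.71^21 = 0.0371390
  k=4: C(24,4)·0.29^4·0.71^20 = 0.0796395
P(X ≤ 4) = 0.1320865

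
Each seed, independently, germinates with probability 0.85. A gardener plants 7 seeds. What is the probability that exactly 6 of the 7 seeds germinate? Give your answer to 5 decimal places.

0.39601

X ~ Binomial(n=7, p=0.85).
P(X=6) = C(7,6) · p^6 · (1−p)^1
= 7 · 0.37715 · 0.15 = 0.3960070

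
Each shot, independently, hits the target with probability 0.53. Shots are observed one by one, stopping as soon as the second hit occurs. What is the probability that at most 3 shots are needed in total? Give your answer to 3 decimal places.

Finishing within 3 shots ⇔ at least 2 successes in the first 3. With X ~ Binomial(3, 0.53), P(Y ≤ 3) = 1 − P(X ≤ 1).
  k=0: C(3,0)·0.53^0·0.47^3 = 0.10382
  k=1: C(3,1)·0.53^1·0.47^2 = 0.35123
1 − 0.45505 = 0.54495

0.545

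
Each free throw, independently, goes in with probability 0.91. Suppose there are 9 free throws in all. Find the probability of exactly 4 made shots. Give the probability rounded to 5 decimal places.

0.00051

X ~ Binomial(n=9, p=0.91).
P(X=4) = C(9,4) · p^4 · (1−p)^5
= 126 · 0.68575 · 5.9049e-06 = 0.0005102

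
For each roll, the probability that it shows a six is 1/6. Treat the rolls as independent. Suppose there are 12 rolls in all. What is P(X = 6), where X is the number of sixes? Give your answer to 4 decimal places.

X ~ Binomial(n=12, p=0.166667).
P(X=6) = C(12,6) · p^6 · (1−p)^6
= 924 · 2.1433e-05 · 0.3349 = 0.006632

0.0066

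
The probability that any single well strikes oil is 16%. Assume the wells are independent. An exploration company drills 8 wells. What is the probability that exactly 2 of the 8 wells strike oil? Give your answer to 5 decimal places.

0.25181

X ~ Binomial(n=8, p=0.16).
P(X=2) = C(8,2) · p^2 · (1−p)^6
= 28 · 0.0256 · 0.3513 = 0.2518104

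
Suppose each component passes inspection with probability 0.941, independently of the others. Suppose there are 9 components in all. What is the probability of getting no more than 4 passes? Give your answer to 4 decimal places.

0.0001

X ~ Binomial(9, 0.941); P(X ≤ 4) = Σ C(9,k) p^k (1−p)^(9−k) over k:
  k=0: C(9,0)·0.941^0·0.059^9 = 0.000000
  k=1: C(9,1)·0.941^1·0.059^8 = 0.000000
  k=2: C(9,2)·0.941^2·0.059^7 = 0.000000
  k=3: C(9,3)·0.941^3·0.059^6 = 0.000003
  k=4: C(9,4)·0.941^4·0.059^5 = 0.000071
Total = 0.000074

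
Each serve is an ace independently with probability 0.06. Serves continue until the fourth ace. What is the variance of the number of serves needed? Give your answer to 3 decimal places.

1044.444

Y = total serves until the fourth success; negative binomial with r=4, p=0.06.
Var(Y) = r(1−p)/p² = 4·0.94 / 0.06² = 1044.44444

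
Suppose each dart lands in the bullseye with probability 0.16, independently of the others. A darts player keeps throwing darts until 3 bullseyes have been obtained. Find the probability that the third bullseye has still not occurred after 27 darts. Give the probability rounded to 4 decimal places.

0.1704

Needing more than 27 darts ⇔ fewer than 3 successes in the first 27. With X ~ Binomial(27, 0.16), P(Y > 27) = P(X ≤ 2).
  k=0: C(27,0)·0.16^0·0.84^27 = 0.009027
  k=1: C(27,1)·0.16^1·0.84^26 = 0.046424
  k=2: C(27,2)·0.16^2·0.84^25 = 0.114955
P(X ≤ 2) = 0.170407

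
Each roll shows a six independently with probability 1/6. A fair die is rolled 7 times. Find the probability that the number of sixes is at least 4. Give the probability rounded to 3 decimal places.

X ~ Binomial(7, 0.166667); P(X ≥ 4) = Σ C(7,k) p^k (1−p)^(7−k) over k:
  k=4: C(7,4)·0.166667^4·0.833333^3 = 0.01563
  k=5: C(7,5)·0.166667^5·0.833333^2 = 0.00188
  k=6: C(7,6)·0.166667^6·0.833333^1 = 0.00013
  k=7: C(7,7)·0.166667^7·0.833333^0 = 0.00000
Total = 0.01763

0.018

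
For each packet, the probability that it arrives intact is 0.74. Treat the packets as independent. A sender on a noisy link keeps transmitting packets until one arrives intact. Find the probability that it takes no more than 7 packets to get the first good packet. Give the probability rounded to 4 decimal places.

0.9999

Y = number of packets to the first success; geometric, p = 0.74.
P(Y ≤ 7) = 1 − (1−p)^7 = 1 − 0.000080 = 0.999920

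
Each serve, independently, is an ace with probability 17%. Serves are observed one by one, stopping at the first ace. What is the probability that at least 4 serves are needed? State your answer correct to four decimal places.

Y = number of serves to the first success; geometric, p = 0.17.
P(Y > 3) = P(first 3 all fail) = (1−p)^3 = 0.571787

0.5718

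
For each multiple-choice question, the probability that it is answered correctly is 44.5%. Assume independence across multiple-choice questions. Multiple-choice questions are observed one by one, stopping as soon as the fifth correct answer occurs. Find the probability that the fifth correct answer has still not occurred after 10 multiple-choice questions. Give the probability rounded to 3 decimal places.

Needing more than 10 multiple-choice questions ⇔ fewer than 5 successes in the first 10. With X ~ Binomial(10, 0.445), P(Y > 10) = P(X ≤ 4).
  k=0: C(10,0)·0.445^0·0.555^10 = 0.00277
  k=1: C(10,1)·0.445^1·0.555^9 = 0.02223
  k=2: C(10,2)·0.445^2·0.555^8 = 0.08022
  k=3: C(10,3)·0.445^3·0.555^7 = 0.17152
  k=4: C(10,4)·0.445^4·0.555^6 = 0.24067
P(X ≤ 4) = 0.51741

0.517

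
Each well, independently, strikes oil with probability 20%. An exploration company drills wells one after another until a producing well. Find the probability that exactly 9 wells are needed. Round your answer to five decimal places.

0.03355

Geometric (trials to first success), p = 0.20.
P(Y = 9) = (1−p)^8 · p = 0.16777 · 0.20 = 0.0335544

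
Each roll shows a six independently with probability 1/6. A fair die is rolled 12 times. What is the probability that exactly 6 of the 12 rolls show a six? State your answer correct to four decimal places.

X ~ Binomial(n=12, p=0.166667).
P(X=6) = C(12,6) · p^6 · (1−p)^6
= 924 · 2.1433e-05 · 0.3349 = 0.006632

0.0066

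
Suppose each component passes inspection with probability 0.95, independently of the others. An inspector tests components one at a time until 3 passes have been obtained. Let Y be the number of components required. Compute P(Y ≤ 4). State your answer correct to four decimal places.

0.9860

Finishing within 4 components ⇔ at least 3 successes in the first 4. With X ~ Binomial(4, 0.95), P(Y ≤ 4) = 1 − P(X ≤ 2).
  k=0: C(4,0)·0.95^0·0.05^4 = 0.000006
  k=1: C(4,1)·0.95^1·0.05^3 = 0.000475
  k=2: C(4,2)·0.95^2·0.05^2 = 0.013537
1 − 0.014019 = 0.985981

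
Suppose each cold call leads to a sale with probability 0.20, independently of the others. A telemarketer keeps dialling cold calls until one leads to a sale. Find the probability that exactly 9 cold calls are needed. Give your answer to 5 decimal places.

0.03355

Geometric (trials to first success), p = 0.20.
P(Y = 9) = (1−p)^8 · p = 0.16777 · 0.20 = 0.0335544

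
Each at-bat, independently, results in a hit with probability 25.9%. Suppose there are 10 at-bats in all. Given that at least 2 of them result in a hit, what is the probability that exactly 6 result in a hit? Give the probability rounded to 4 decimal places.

X ~ Binomial(10, 0.259). Want P(X=6 | X≥2) = P(X=6) / P(X≥2).
P(X=6) = C(10,6)·0.259^6·0.741^4 = 0.019111
P(X≥2) = 1 − 0.049909 − 0.174447 = 0.775644
Ratio = 0.019111 / 0.775644 = 0.024639

0.0246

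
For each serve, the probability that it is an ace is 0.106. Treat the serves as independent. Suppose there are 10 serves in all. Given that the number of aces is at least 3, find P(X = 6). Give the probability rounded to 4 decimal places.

X ~ Binomial(10, 0.106). Want P(X=6 | X≥3) = P(X=6) / P(X≥3).
P(X=6) = C(10,6)·0.106^6·0.894^4 = 0.000190
P(X≥3) = 1 − 0.326118 − 0.386673 − 0.206312 = 0.080897
Ratio = 0.000190 / 0.080897 = 0.002352

0.0024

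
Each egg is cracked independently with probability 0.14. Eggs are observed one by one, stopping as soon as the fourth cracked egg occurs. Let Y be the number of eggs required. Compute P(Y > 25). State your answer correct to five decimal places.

0.52857

Needing more than 25 eggs ⇔ fewer than 4 successes in the first 25. With X ~ Binomial(25, 0.14), P(Y > 25) = P(X ≤ 3).
  k=0: C(25,0)·0.14^0·0.86^25 = 0.0230389
  k=1: C(25,1)·0.14^1·0.86^24 = 0.0937629
  k=2: C(25,2)·0.14^2·0.86^23 = 0.1831647
  k=3: C(25,3)·0.14^3·0.86^22 = 0.2286009
P(X ≤ 3) = 0.5285673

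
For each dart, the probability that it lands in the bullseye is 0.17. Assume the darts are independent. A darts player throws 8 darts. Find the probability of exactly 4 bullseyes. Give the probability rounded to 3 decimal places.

0.028

X ~ Binomial(n=8, p=0.17).
P(X=4) = C(8,4) · p^4 · (1−p)^4
= 70 · 0.00083521 · 0.47458 = 0.02775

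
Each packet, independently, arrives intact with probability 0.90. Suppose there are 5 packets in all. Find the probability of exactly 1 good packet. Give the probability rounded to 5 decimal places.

0.00045

X ~ Binomial(n=5, p=0.90).
P(X=1) = C(5,1) · p^1 · (1−p)^4
= 5 · 0.9 · 0.0001 = 0.0004500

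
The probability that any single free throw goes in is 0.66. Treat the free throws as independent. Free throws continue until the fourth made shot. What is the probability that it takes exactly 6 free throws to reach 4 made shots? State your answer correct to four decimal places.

0.2193

Y = trial on which the fourth success occurs; negative binomial, r=4, p=0.66.
P(Y=6) = C(5,3) · p^4 · (1−p)^2
= 10 · 0.18975 · 0.1156 = 0.219348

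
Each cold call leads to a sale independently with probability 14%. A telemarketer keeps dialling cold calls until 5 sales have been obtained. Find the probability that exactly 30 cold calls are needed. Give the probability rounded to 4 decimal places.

0.0294

Y = trial on which the fifth success occurs; negative binomial, r=5, p=0.14.
P(Y=30) = C(29,4) · p^5 · (1−p)^25
= 23751 · 5.3782e-05 · 0.023039 = 0.029430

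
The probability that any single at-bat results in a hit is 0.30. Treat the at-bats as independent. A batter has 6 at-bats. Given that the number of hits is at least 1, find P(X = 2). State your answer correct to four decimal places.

X ~ Binomial(6, 0.30). Want P(X=2 | X≥1) = P(X=2) / P(X≥1).
P(X=2) = C(6,2)·0.30^2·0.70^4 = 0.324135
P(X≥1) = 1 − 0.117649 = 0.882351
Ratio = 0.324135 / 0.882351 = 0.367354

0.3674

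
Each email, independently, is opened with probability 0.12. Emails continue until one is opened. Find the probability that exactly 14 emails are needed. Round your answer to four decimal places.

0.0228

Geometric (trials to first success), p = 0.12.
P(Y = 14) = (1−p)^13 · p = 0.18979 · 0.12 = 0.022775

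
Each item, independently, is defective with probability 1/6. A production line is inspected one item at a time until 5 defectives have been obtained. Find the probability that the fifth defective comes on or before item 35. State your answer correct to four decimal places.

Finishing within 35 items ⇔ at least 5 successes in the first 35. With X ~ Binomial(35, 0.166667), P(Y ≤ 35) = 1 − P(X ≤ 4).
  k=0: C(35,0)·0.166667^0·0.833333^35 = 0.001693
  k=1: C(35,1)·0.166667^1·0.833333^34 = 0.011851
  k=2: C(35,2)·0.166667^2·0.833333^33 = 0.040293
  k=3: C(35,3)·0.166667^3·0.833333^32 = 0.088645
  k=4: C(35,4)·0.166667^4·0.833333^31 = 0.141833
1 − 0.284315 = 0.715685

0.7157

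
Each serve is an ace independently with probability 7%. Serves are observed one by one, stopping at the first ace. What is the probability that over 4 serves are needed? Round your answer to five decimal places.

0.74805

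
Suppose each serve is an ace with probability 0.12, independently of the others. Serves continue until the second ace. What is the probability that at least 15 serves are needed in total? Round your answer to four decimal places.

0.4859

Needing more than 14 serves ⇔ fewer than 2 successes in the first 14. With X ~ Binomial(14, 0.12), P(Y > 14) = P(X ≤ 1).
  k=0: C(14,0)·0.12^0·0.88^14 = 0.167016
  k=1: C(14,1)·0.12^1·0.88^13 = 0.318848
P(X ≤ 1) = 0.485864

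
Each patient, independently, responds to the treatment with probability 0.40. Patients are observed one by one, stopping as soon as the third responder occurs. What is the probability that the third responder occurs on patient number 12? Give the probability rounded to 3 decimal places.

0.035

Y = trial on which the third success occurs; negative binomial, r=3, p=0.40.
P(Y=12) = C(11,2) · p^3 · (1−p)^9
= 55 · 0.064 · 0.010078 = 0.03547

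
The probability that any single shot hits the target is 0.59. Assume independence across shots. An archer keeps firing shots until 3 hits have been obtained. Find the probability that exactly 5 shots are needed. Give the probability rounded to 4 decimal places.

Y = trial on which the third success occurs; negative binomial, r=3, p=0.59.
P(Y=5) = C(4,2) · p^3 · (1−p)^2
= 6 · 0.20538 · 0.1681 = 0.207145

0.2071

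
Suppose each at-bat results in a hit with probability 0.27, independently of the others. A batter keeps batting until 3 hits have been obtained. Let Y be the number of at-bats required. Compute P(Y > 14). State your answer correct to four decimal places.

Needing more than 14 at-bats ⇔ fewer than 3 successes in the first 14. With X ~ Binomial(14, 0.27), P(Y > 14) = P(X ≤ 2).
  k=0: C(14,0)·0.27^0·0.73^14 = 0.012205
  k=1: C(14,1)·0.27^1·0.73^13 = 0.063196
  k=2: C(14,2)·0.27^2·0.73^12 = 0.151930
P(X ≤ 2) = 0.227330

0.2273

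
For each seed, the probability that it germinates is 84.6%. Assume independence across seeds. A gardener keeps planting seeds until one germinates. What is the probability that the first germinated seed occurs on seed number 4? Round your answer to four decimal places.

0.0031

Geometric (trials to first success), p = 0.846.
P(Y = 4) = (1−p)^3 · p = 0.0036523 · 0.846 = 0.003090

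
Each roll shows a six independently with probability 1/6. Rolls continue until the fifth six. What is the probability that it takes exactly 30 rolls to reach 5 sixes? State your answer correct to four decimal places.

0.0320

Y = trial on which the fifth success occurs; negative binomial, r=5, p=0.166667.
P(Y=30) = C(29,4) · p^5 · (1−p)^25
= 23751 · 0.0001286 · 0.010483 = 0.032018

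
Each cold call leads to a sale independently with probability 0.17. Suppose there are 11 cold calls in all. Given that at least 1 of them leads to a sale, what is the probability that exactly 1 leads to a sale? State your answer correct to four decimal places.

0.3330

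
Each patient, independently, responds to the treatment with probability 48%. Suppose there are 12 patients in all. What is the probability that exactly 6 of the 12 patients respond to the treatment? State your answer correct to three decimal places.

0.223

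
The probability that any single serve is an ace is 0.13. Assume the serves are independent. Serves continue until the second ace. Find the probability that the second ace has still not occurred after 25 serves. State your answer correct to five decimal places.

Needing more than 25 serves ⇔ fewer than 2 successes in the first 25. With X ~ Binomial(25, 0.13), P(Y > 25) = P(X ≤ 1).
  k=0: C(25,0)·0.13^0·0.87^25 = 0.0307596
  k=1: C(25,1)·0.13^1·0.87^24 = 0.1149067
P(X ≤ 1) = 0.1456664

0.14567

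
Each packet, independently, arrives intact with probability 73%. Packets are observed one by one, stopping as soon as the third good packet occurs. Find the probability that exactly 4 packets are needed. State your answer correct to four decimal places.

0.3151

Y = trial on which the third success occurs; negative binomial, r=3, p=0.73.
P(Y=4) = C(3,2) · p^3 · (1−p)^1
= 3 · 0.38902 · 0.27 = 0.315104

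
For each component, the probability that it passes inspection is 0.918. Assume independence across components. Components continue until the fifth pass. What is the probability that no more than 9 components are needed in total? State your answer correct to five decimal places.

0.99965

Finishing within 9 components ⇔ at least 5 successes in the first 9. With X ~ Binomial(9, 0.918), P(Y ≤ 9) = 1 − P(X ≤ 4).
  k=0: C(9,0)·0.918^0·0.082^9 = 0.0000000
  k=1: C(9,1)·0.918^1·0.082^8 = 0.0000000
  k=2: C(9,2)·0.918^2·0.082^7 = 0.0000008
  k=3: C(9,3)·0.918^3·0.082^6 = 0.0000198
  k=4: C(9,4)·0.918^4·0.082^5 = 0.0003317
1 − 0.0003523 = 0.9996477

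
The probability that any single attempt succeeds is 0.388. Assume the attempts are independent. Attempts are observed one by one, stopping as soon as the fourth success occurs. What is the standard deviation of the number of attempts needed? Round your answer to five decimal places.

4.03250

Y = total attempts until the fourth success; negative binomial with r=4, p=0.388.
SD(Y) = √[r(1−p)/p²] = √(16.2610267) = 4.0324963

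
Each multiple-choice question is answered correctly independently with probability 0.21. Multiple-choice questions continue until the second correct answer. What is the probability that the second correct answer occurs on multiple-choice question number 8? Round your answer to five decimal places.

0.07504

Y = trial on which the second success occurs; negative binomial, r=2, p=0.21.
P(Y=8) = C(7,1) · p^2 · (1−p)^6
= 7 · 0.0441 · 0.24309 = 0.0750411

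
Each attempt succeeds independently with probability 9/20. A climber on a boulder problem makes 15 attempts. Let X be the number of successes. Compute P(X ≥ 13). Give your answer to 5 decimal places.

0.00111

X ~ Binomial(15, 0.45); P(X ≥ 13) = Σ C(15,k) p^k (1−p)^(15−k) over k:
  k=13: C(15,13)·0.45^13·0.55^2 = 0.0009855
  k=14: C(15,14)·0.45^14·0.55^1 = 0.0001152
  k=15: C(15,15)·0.45^15·0.55^0 = 0.0000063
Total = 0.0011070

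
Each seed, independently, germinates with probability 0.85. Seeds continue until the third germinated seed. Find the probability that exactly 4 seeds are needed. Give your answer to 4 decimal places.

0.2764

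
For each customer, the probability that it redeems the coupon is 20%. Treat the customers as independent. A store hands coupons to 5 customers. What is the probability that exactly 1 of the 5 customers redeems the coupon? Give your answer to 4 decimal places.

X ~ Binomial(n=5, p=0.20).
P(X=1) = C(5,1) · p^1 · (1−p)^4
= 5 · 0.2 · 0.4096 = 0.409600

0.4096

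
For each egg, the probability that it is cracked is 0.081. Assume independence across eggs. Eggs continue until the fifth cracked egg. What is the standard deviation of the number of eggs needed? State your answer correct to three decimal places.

Y = total eggs until the fifth success; negative binomial with r=5, p=0.081.
SD(Y) = √[r(1−p)/p²] = √(700.35056) = 26.46414

26.464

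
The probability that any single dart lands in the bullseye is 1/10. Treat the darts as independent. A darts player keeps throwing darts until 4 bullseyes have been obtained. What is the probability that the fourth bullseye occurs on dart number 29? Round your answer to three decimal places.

Y = trial on which the fourth success occurs; negative binomial, r=4, p=0.10.
P(Y=29) = C(28,3) · p^4 · (1−p)^25
= 3276 · 0.0001 · 0.07179 = 0.02352

0.024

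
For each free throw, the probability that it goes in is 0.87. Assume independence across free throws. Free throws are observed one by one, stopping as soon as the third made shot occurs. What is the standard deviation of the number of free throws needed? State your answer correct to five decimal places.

0.71782

Y = total free throws until the third success; negative binomial with r=3, p=0.87.
SD(Y) = √[r(1−p)/p²] = √(0.5152596) = 0.7178159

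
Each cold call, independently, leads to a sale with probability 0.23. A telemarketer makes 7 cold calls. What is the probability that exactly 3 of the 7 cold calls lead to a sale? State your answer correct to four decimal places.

0.1497

X ~ Binomial(n=7, p=0.23).
P(X=3) = C(7,3) · p^3 · (1−p)^4
= 35 · 0.012167 · 0.35153 = 0.149697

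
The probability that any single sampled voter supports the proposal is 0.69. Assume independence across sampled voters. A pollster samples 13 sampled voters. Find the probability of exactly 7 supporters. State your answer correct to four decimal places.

X ~ Binomial(n=13, p=0.69).
P(X=7) = C(13,7) · p^7 · (1−p)^6
= 1716 · 0.074464 · 0.0008875 = 0.113405

0.1134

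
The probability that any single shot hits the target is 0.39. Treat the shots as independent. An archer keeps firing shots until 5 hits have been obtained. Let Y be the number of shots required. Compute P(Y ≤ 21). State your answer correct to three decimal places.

Finishing within 21 shots ⇔ at least 5 successes in the first 21. With X ~ Binomial(21, 0.39), P(Y ≤ 21) = 1 − P(X ≤ 4).
  k=0: C(21,0)·0.39^0·0.61^21 = 0.00003
  k=1: C(21,1)·0.39^1·0.61^20 = 0.00042
  k=2: C(21,2)·0.39^2·0.61^19 = 0.00266
  k=3: C(21,3)·0.39^3·0.61^18 = 0.01079
  k=4: C(21,4)·0.39^4·0.61^17 = 0.03104
1 − 0.04494 = 0.95506

0.955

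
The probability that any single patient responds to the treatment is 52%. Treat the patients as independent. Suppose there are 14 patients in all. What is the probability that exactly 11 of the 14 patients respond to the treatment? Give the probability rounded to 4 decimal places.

0.0303

X ~ Binomial(n=14, p=0.52).
P(X=11) = C(14,11) · p^11 · (1−p)^3
= 364 · 0.00075169 · 0.11059 = 0.030260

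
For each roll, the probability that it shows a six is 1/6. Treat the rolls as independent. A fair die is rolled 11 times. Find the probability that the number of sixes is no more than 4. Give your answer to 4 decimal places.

X ~ Binomial(11, 0.166667); P(X ≤ 4) = Σ C(11,k) p^k (1−p)^(11−k) over k:
  k=0: C(11,0)·0.166667^0·0.833333^11 = 0.134588
  k=1: C(11,1)·0.166667^1·0.833333^10 = 0.296094
  k=2: C(11,2)·0.166667^2·0.833333^9 = 0.296094
  k=3: C(11,3)·0.166667^3·0.833333^8 = 0.177656
  k=4: C(11,4)·0.166667^4·0.833333^7 = 0.071062
Total = 0.975494

0.9755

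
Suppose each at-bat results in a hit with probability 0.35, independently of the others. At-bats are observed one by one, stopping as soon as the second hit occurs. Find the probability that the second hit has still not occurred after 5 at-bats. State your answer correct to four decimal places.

0.4284

Needing more than 5 at-bats ⇔ fewer than 2 successes in the first 5. With X ~ Binomial(5, 0.35), P(Y > 5) = P(X ≤ 1).
  k=0: C(5,0)·0.35^0·0.65^5 = 0.116029
  k=1: C(5,1)·0.35^1·0.65^4 = 0.312386
P(X ≤ 1) = 0.428415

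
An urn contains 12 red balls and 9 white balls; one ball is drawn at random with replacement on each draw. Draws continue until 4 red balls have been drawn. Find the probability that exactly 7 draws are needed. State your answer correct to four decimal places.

0.1679

Y = trial on which the fourth success occurs; negative binomial, r=4, p=0.571429.
P(Y=7) = C(6,3) · p^4 · (1−p)^3
= 20 · 0.10662 · 0.078717 = 0.167860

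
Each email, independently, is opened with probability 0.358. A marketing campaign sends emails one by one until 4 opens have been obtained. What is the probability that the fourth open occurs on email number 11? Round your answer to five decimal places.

0.08861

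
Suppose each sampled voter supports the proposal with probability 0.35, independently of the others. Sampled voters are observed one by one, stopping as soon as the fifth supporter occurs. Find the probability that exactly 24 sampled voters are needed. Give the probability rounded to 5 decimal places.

Y = trial on which the fifth success occurs; negative binomial, r=5, p=0.35.
P(Y=24) = C(23,4) · p^5 · (1−p)^19
= 8855 · 0.0052522 · 0.00027884 = 0.0129683

0.01297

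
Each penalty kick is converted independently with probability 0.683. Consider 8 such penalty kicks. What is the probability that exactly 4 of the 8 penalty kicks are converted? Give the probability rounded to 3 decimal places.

0.154

X ~ Binomial(n=8, p=0.683).
P(X=4) = C(8,4) · p^4 · (1−p)^4
= 70 · 0.21761 · 0.010098 = 0.15382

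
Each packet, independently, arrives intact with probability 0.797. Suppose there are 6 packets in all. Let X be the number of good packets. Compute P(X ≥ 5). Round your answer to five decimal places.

0.64799

X ~ Binomial(6, 0.797); P(X ≥ 5) = Σ C(6,k) p^k (1−p)^(6−k) over k:
  k=5: C(6,5)·0.797^5·0.203^1 = 0.3916868
  k=6: C(6,6)·0.797^6·0.203^0 = 0.2563008
Total = 0.6479875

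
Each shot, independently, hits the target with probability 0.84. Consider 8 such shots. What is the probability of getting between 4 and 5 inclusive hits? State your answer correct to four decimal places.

0.1188

X ~ Binomial(8, 0.84); P(4 ≤ X ≤ 5) = Σ C(8,k) p^k (1−p)^(8−k) over k:
  k=4: C(8,4)·0.84^4·0.16^4 = 0.022840
  k=5: C(8,5)·0.84^5·0.16^3 = 0.095928
Total = 0.118768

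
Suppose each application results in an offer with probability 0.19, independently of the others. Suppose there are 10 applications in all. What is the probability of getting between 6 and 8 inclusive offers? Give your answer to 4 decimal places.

0.0049

X ~ Binomial(10, 0.19); P(6 ≤ X ≤ 8) = Σ C(10,k) p^k (1−p)^(10−k) over k:
  k=6: C(10,6)·0.19^6·0.81^4 = 0.004253
  k=7: C(10,7)·0.19^7·0.81^3 = 0.000570
  k=8: C(10,8)·0.19^8·0.81^2 = 0.000050
Total = 0.004873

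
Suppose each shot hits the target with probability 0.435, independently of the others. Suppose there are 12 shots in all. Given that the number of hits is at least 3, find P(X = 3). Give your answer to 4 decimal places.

0.1121

X ~ Binomial(12, 0.435). Want P(X=3 | X≥3) = P(X=3) / P(X≥3).
P(X=3) = C(12,3)·0.435^3·0.565^9 = 0.106249
P(X≥3) = 1 − 0.001058 − 0.009777 − 0.041401 = 0.947764
Ratio = 0.106249 / 0.947764 = 0.112105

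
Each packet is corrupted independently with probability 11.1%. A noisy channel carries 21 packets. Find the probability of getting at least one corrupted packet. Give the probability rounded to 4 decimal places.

0.9155

P(at least one) = 1 − P(none) = 1 − (1 − 0.111)^21
= 1 − 0.084516 = 0.915484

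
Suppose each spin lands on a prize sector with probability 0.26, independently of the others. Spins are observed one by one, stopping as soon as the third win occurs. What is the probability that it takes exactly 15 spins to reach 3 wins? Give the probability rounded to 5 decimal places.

0.04313

Y = trial on which the third success occurs; negative binomial, r=3, p=0.26.
P(Y=15) = C(14,2) · p^3 · (1−p)^12
= 91 · 0.017576 · 0.026964 = 0.0431263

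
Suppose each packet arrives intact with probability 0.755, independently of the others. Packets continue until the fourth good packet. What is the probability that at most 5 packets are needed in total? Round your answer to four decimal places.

0.6434

Finishing within 5 packets ⇔ at least 4 successes in the first 5. With X ~ Binomial(5, 0.755), P(Y ≤ 5) = 1 − P(X ≤ 3).
  k=0: C(5,0)·0.755^0·0.245^5 = 0.000883
  k=1: C(5,1)·0.755^1·0.245^4 = 0.013601
  k=2: C(5,2)·0.755^2·0.245^3 = 0.083829
  k=3: C(5,3)·0.755^3·0.245^2 = 0.258329
1 − 0.356642 = 0.643358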